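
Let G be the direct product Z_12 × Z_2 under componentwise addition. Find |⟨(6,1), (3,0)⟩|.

|⟨(6,1)⟩| = 2 and |⟨(3,0)⟩| = 4, so |H| is a multiple of lcm(2, 4) = 4 and divides |G| = 24.
Closing under the operation: H = {(0,0), (0,1), (3,0), (3,1), (6,0), (6,1), (9,0), (9,1)}, so |H| = 8.

8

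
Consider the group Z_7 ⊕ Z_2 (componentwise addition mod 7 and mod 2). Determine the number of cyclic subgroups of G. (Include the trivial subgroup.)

4

Each element a generates a cyclic subgroup ⟨a⟩; distinct elements may generate the same one (a cyclic group of order d has φ(d) generators).
Cyclic subgroups by order — order 1: 1; order 2: 1; order 7: 1; order 14: 1.
Total: 4.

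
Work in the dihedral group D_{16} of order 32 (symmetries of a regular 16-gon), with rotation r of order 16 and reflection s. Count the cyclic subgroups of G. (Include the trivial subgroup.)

Group the elements of G by the cyclic subgroup they generate; each cyclic subgroup of order d accounts for φ(d) elements.
Cyclic subgroups by order — order 1: 1; order 2: 17; order 4: 1; order 8: 1; order 16: 1.
Total: 21.

21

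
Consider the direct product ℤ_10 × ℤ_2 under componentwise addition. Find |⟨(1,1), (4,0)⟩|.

|⟨(1,1)⟩| = 10 and |⟨(4,0)⟩| = 5, so |H| is a multiple of lcm(10, 5) = 10 and divides |G| = 20.
Closing under the operation: H = {(0,0), (1,1), (2,0), (3,1), (4,0), (5,1), (6,0), (7,1), (8,0), (9,1)}, so |H| = 10.

10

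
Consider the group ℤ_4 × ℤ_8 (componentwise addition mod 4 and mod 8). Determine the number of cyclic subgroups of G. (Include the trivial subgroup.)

14

Each element a generates a cyclic subgroup ⟨a⟩; distinct elements may generate the same one (a cyclic group of order d has φ(d) generators).
Cyclic subgroups by order — order 1: 1; order 2: 3; order 4: 6; order 8: 4.
Total: 14.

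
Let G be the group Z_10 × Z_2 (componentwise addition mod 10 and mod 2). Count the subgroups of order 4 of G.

|G| = 20 and 4 | 20, so subgroups of order 4 are possible by Lagrange.
The subgroups of order 4 are: {(0,0), (0,1), (5,0), (5,1)}.
So G has 1 subgroup of order 4.

1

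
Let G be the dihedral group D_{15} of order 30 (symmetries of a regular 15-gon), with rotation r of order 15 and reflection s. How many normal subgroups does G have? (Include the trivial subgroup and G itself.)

5

G has 28 subgroups. Checking conjugation-invariance by order — order 1: 1/1 normal; order 2: 0/15 normal; order 3: 1/1 normal; order 5: 1/1 normal; order 6: 0/5 normal; order 10: 0/3 normal; order 15: 1/1 normal; order 30: 1/1 normal.
Total normal subgroups: 5.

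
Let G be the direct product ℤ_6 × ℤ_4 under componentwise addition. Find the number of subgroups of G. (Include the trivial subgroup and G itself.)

16

|G| = 24, so by Lagrange every subgroup order divides 24. Divisors: 1, 2, 3, 4, 6, 8, 12, 24.
Subgroups by order — order 1: 1; order 2: 3; order 3: 1; order 4: 3; order 6: 3; order 8: 1; order 12: 3; order 24: 1.
Total: 1 + 3 + 1 + 3 + 3 + 1 + 3 + 1 = 16.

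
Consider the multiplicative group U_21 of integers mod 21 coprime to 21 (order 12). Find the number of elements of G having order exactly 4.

No element of G has order 4 (even though 4 | 12).

0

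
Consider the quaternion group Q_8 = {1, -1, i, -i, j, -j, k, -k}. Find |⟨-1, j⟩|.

4

|⟨-1⟩| = 2 and |⟨j⟩| = 4, so |H| is a multiple of lcm(2, 4) = 4 and divides |G| = 8.
Closing under the operation: H = {1, -1, j, -j}, so |H| = 4.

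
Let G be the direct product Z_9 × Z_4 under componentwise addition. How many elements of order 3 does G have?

2

An element (a,b) has order lcm(ord(a), ord(b)); count pairs with lcm equal to 3.
Enumerating gives 2 such elements.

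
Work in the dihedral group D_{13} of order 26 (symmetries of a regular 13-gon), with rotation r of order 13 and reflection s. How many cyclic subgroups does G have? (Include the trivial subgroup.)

15

A cyclic subgroup of order d is generated by each of its φ(d) elements of order d, so the cyclic subgroups of order d number (#elements of order d)/φ(d).
Cyclic subgroups by order — order 1: 1; order 2: 13; order 13: 1.
Total: 15.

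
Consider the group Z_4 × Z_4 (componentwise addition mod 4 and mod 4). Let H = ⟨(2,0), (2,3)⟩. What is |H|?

8

|⟨(2,0)⟩| = 2 and |⟨(2,3)⟩| = 4, so |H| is a multiple of lcm(2, 4) = 4 and divides |G| = 16.
Closing under the operation: H = {(0,0), (0,1), (0,2), (0,3), (2,0), (2,1), (2,2), (2,3)}, so |H| = 8.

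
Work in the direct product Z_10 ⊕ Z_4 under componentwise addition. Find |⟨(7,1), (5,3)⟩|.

20

|⟨(7,1)⟩| = 20 and |⟨(5,3)⟩| = 4, so |H| is a multiple of lcm(20, 4) = 20 and divides |G| = 40.
Closing under the operation: H = {(0,0), (0,2), (1,1), (1,3), (2,0), (2,2), (3,1), (3,3), (4,0), (4,2), (5,1), (5,3), (6,0), (6,2), (7,1), (7,3), (8,0), (8,2), (9,1), (9,3)}, so |H| = 20.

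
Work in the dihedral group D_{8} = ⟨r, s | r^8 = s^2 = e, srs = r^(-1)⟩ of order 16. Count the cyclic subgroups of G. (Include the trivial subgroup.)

12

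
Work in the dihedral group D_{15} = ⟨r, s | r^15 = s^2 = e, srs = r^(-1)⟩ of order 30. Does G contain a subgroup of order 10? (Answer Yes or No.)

Yes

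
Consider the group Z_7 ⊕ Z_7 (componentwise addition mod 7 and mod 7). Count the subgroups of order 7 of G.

|G| = 49 and 7 | 49, so subgroups of order 7 are possible by Lagrange.
The subgroups of order 7 are: {(0,0), (0,1), (0,2), (0,3), (0,4), (0,5), (0,6)}; {(0,0), (1,0), (2,0), (3,0), (4,0), (5,0), (6,0)}; {(0,0), (1,1), (2,2), (3,3), (4,4), (5,5), (6,6)}; {(0,0), (1,2), (2,4), (3,6), (4,1), (5,3), (6,5)}; … (8 in all).
So G has 8 subgroups of order 7.

8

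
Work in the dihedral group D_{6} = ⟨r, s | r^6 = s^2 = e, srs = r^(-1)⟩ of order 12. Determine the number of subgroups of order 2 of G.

7

|G| = 12 and 2 | 12, so subgroups of order 2 are possible by Lagrange.
The subgroups of order 2 are: {e, r^2s}; {e, r^3}; {e, r^3s}; {e, r^4s}; … (7 in all).
So G has 7 subgroups of order 2.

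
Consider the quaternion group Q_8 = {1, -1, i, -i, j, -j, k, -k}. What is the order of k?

4

Computing powers of k: the smallest k with (k)^k = e is k = 4.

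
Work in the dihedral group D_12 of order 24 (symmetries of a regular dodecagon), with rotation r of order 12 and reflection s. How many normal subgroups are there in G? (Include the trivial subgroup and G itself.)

G has 34 subgroups. Checking conjugation-invariance by order — order 1: 1/1 normal; order 2: 1/13 normal; order 3: 1/1 normal; order 4: 1/7 normal; order 6: 1/5 normal; order 8: 0/3 normal; order 12: 3/3 normal; order 24: 1/1 normal.
Total normal subgroups: 9.

9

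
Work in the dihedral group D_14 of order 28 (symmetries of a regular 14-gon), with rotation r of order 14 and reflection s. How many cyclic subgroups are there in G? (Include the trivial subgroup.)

Each element a generates a cyclic subgroup ⟨a⟩; distinct elements may generate the same one (a cyclic group of order d has φ(d) generators).
Cyclic subgroups by order — order 1: 1; order 2: 15; order 7: 1; order 14: 1.
Total: 18.

18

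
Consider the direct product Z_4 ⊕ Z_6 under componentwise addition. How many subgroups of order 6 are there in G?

|G| = 24 and 6 | 24, so subgroups of order 6 are possible by Lagrange.
The subgroups of order 6 are: {(0,0), (0,1), (0,2), (0,3), (0,4), (0,5)}; {(0,0), (0,2), (0,4), (2,0), (2,2), (2,4)}; {(0,0), (0,2), (0,4), (2,1), (2,3), (2,5)}.
So G has 3 subgroups of order 6.

3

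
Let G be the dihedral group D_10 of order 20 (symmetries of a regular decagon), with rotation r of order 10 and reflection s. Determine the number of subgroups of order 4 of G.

|G| = 20 and 4 | 20, so subgroups of order 4 are possible by Lagrange.
The subgroups of order 4 are: {e, r^5, r^2s, r^7s}; {e, r^5, r^3s, r^8s}; {e, r^5, r^4s, r^9s}; {e, r^5, s, r^5s}; … (5 in all).
So G has 5 subgroups of order 4.

5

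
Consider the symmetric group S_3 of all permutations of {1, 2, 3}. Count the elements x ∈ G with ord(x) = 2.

3

The elements of order 2 are: (2 3), (1 2), (1 3).
That's 3.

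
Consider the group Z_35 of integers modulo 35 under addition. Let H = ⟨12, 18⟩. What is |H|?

|⟨12⟩| = 35 and |⟨18⟩| = 35, so |H| is a multiple of lcm(35, 35) = 35 and divides |G| = 35.
Closing {12, 18} under the group operation gives all of G, so |H| = 35.

35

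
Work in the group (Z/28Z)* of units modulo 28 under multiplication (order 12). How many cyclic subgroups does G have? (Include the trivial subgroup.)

A cyclic subgroup of order d is generated by each of its φ(d) elements of order d, so the cyclic subgroups of order d number (#elements of order d)/φ(d).
Cyclic subgroups by order — order 1: 1; order 2: 3; order 3: 1; order 6: 3.
Total: 8.

8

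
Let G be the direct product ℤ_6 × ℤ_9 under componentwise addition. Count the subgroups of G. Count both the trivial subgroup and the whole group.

|G| = 54, so by Lagrange every subgroup order divides 54. Divisors: 1, 2, 3, 6, 9, 18, 27, 54.
Subgroups by order — order 1: 1; order 2: 1; order 3: 4; order 6: 4; order 9: 4; order 18: 4; order 27: 1; order 54: 1.
Total: 1 + 1 + 4 + 4 + 4 + 4 + 1 + 1 = 20.

20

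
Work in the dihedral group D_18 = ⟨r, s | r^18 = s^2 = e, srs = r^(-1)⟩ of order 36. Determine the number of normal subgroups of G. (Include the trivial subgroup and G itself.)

G has 45 subgroups. Checking conjugation-invariance by order — order 1: 1/1 normal; order 2: 1/19 normal; order 3: 1/1 normal; order 4: 0/9 normal; order 6: 1/7 normal; order 9: 1/1 normal; order 12: 0/3 normal; order 18: 3/3 normal; order 36: 1/1 normal.
Total normal subgroups: 9.

9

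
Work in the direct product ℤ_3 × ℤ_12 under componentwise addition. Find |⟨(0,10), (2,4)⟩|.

18

|⟨(0,10)⟩| = 6 and |⟨(2,4)⟩| = 3, so |H| is a multiple of lcm(6, 3) = 6 and divides |G| = 36.
Closing under the operation: H = {(0,0), (0,2), (0,4), (0,6), (0,8), (0,10), (1,0), (1,2), (1,4), (1,6), (1,8), (1,10), (2,0), (2,2), (2,4), (2,6), (2,8), (2,10)}, so |H| = 18.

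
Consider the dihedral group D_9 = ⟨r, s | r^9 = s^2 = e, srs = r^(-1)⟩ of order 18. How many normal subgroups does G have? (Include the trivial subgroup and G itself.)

4

G has 16 subgroups. Checking conjugation-invariance by order — order 1: 1/1 normal; order 2: 0/9 normal; order 3: 1/1 normal; order 6: 0/3 normal; order 9: 1/1 normal; order 18: 1/1 normal.
Total normal subgroups: 4.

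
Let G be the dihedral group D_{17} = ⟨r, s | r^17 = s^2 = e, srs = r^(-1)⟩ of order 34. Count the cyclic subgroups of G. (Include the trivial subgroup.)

A cyclic subgroup of order d is generated by each of its φ(d) elements of order d, so the cyclic subgroups of order d number (#elements of order d)/φ(d).
Cyclic subgroups by order — order 1: 1; order 2: 17; order 17: 1.
Total: 19.

19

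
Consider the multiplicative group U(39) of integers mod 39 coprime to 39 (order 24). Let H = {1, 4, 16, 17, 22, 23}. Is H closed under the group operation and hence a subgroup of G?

No

4 ∈ H but its inverse 10 ∉ H, so H is not a subgroup.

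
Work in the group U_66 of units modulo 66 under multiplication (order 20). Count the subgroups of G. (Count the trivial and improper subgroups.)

|G| = 20, so by Lagrange every subgroup order divides 20. Divisors: 1, 2, 4, 5, 10, 20.
Subgroups by order — order 1: 1; order 2: 3; order 4: 1; order 5: 1; order 10: 3; order 20: 1.
Total: 1 + 3 + 1 + 1 + 3 + 1 = 10.

10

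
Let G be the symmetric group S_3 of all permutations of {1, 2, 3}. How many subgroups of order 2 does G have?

3

|G| = 6 and 2 | 6, so subgroups of order 2 are possible by Lagrange.
The subgroups of order 2 are: {e, (1 2)}; {e, (1 3)}; {e, (2 3)}.
So G has 3 subgroups of order 2.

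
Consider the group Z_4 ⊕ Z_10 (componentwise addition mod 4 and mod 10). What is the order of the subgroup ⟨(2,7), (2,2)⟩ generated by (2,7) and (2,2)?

20

|⟨(2,7)⟩| = 10 and |⟨(2,2)⟩| = 10, so |H| is a multiple of lcm(10, 10) = 10 and divides |G| = 40.
Closing under the operation: H = {(0,0), (0,1), (0,2), (0,3), (0,4), (0,5), (0,6), (0,7), (0,8), (0,9), (2,0), (2,1), (2,2), (2,3), (2,4), (2,5), (2,6), (2,7), (2,8), (2,9)}, so |H| = 20.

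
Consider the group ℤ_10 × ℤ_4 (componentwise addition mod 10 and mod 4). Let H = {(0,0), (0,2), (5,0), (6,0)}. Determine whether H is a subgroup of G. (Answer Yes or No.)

No

(6,0) ∈ H but its inverse (4,0) ∉ H, so H is not a subgroup.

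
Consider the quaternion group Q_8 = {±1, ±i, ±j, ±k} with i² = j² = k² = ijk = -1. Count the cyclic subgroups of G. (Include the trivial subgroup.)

5

A cyclic subgroup of order d is generated by each of its φ(d) elements of order d, so the cyclic subgroups of order d number (#elements of order d)/φ(d).
Cyclic subgroups by order — order 1: 1; order 2: 1; order 4: 3.
Total: 5.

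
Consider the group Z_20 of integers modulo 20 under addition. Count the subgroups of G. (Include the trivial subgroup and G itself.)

6

Subgroups of the cyclic group Z_20 correspond bijectively to divisors of 20.
Divisors of 20: 1, 2, 4, 5, 10, 20.
So Z_20 has 6 subgroups.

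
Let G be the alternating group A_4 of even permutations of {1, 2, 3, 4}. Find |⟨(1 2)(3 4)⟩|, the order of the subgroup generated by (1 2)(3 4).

2

Computing powers of (1 2)(3 4): the smallest k with ((1 2)(3 4))^k = e is k = 2.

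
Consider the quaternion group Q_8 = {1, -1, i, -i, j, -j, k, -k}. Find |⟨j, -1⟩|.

4

|⟨j⟩| = 4 and |⟨-1⟩| = 2, so |H| is a multiple of lcm(4, 2) = 4 and divides |G| = 8.
Closing under the operation: H = {1, -1, j, -j}, so |H| = 4.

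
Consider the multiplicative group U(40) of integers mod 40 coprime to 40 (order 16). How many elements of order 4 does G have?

The elements of order 4 are: 3, 7, 13, 17, 23, 27, 33, 37.
That's 8.

8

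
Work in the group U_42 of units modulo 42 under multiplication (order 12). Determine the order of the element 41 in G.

2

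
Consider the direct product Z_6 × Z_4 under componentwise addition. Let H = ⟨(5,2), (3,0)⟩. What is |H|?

|⟨(5,2)⟩| = 6 and |⟨(3,0)⟩| = 2, so |H| is a multiple of lcm(6, 2) = 6 and divides |G| = 24.
Closing under the operation: H = {(0,0), (0,2), (1,0), (1,2), (2,0), (2,2), (3,0), (3,2), (4,0), (4,2), (5,0), (5,2)}, so |H| = 12.

12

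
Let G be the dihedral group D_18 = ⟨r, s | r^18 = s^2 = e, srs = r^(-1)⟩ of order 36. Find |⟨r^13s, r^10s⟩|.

|⟨r^13s⟩| = 2 and |⟨r^10s⟩| = 2, so |H| is a multiple of lcm(2, 2) = 2 and divides |G| = 36.
Closing under the operation: H = {e, r^3, r^6, r^9, r^12, r^15, rs, r^4s, r^7s, r^10s, r^13s, r^16s}, so |H| = 12.

12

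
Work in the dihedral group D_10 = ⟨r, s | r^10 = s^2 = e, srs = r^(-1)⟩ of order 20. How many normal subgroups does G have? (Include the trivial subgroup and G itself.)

7

G has 22 subgroups. Checking conjugation-invariance by order — order 1: 1/1 normal; order 2: 1/11 normal; order 4: 0/5 normal; order 5: 1/1 normal; order 10: 3/3 normal; order 20: 1/1 normal.
Total normal subgroups: 7.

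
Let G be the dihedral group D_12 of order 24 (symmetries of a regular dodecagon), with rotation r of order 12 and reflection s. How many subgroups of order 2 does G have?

13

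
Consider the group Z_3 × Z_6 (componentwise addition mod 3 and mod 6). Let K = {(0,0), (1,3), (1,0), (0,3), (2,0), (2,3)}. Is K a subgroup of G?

Yes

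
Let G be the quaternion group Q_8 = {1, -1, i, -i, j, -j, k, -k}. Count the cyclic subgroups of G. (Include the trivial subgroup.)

5

A cyclic subgroup of order d is generated by each of its φ(d) elements of order d, so the cyclic subgroups of order d number (#elements of order d)/φ(d).
Cyclic subgroups by order — order 1: 1; order 2: 1; order 4: 3.
Total: 5.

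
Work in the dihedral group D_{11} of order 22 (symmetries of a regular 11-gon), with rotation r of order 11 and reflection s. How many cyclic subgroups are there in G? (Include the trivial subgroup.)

A cyclic subgroup of order d is generated by each of its φ(d) elements of order d, so the cyclic subgroups of order d number (#elements of order d)/φ(d).
Cyclic subgroups by order — order 1: 1; order 2: 11; order 11: 1.
Total: 13.

13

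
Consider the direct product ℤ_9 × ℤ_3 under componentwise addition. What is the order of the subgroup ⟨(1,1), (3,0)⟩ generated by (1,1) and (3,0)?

9

|⟨(1,1)⟩| = 9 and |⟨(3,0)⟩| = 3, so |H| is a multiple of lcm(9, 3) = 9 and divides |G| = 27.
Closing under the operation: H = {(0,0), (1,1), (2,2), (3,0), (4,1), (5,2), (6,0), (7,1), (8,2)}, so |H| = 9.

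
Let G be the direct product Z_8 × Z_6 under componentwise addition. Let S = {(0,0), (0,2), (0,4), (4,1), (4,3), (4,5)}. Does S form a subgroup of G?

Yes

|S| = 6 divides |G| = 48, consistent with Lagrange.
S contains the identity, every element's inverse is in S, and S is closed under +: it is a subgroup.
In fact S = ⟨(4,5)⟩.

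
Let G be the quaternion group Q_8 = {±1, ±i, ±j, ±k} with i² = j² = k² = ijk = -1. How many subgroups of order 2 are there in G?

|G| = 8 and 2 | 8, so subgroups of order 2 are possible by Lagrange.
The subgroups of order 2 are: {1, -1}.
So G has 1 subgroup of order 2.

1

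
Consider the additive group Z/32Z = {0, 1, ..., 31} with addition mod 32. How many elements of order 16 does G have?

8

In a cyclic group of order 32, the number of elements of order d (for d | 32) is φ(d).
φ(16) = 8.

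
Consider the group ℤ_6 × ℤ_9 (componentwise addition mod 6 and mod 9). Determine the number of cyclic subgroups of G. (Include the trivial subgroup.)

Group the elements of G by the cyclic subgroup they generate; each cyclic subgroup of order d accounts for φ(d) elements.
Cyclic subgroups by order — order 1: 1; order 2: 1; order 3: 4; order 6: 4; order 9: 3; order 18: 3.
Total: 16.

16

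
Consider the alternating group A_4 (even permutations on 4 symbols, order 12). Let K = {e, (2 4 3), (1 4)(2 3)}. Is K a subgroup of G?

(2 4 3) ∈ K but its inverse (2 3 4) ∉ K, so K is not a subgroup.

No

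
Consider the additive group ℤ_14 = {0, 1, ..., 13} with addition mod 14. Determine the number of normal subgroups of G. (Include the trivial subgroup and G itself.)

4

G is abelian, so every subgroup is normal.
G has 4 subgroups in total, hence 4 normal subgroups.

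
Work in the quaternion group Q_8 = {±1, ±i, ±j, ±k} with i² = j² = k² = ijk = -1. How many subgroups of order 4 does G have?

3

|G| = 8 and 4 | 8, so subgroups of order 4 are possible by Lagrange.
The subgroups of order 4 are: {1, -1, i, -i}; {1, -1, j, -j}; {1, -1, k, -k}.
So G has 3 subgroups of order 4.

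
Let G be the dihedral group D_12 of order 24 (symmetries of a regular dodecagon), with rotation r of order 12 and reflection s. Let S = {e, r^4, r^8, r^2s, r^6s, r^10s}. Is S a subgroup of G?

Yes

|S| = 6 divides |G| = 24, consistent with Lagrange.
S contains the identity, every element's inverse is in S, and S is closed under ·: it is a subgroup.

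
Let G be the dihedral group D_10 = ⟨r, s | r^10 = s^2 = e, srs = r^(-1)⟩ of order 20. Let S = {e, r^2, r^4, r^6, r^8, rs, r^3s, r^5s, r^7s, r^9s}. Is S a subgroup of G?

|S| = 10 divides |G| = 20, consistent with Lagrange.
S contains the identity, every element's inverse is in S, and S is closed under ·: it is a subgroup.

Yes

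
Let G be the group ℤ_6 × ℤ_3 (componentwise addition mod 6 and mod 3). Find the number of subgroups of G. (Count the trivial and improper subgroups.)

12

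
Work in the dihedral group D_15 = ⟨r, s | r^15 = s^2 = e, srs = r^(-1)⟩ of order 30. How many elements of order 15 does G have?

8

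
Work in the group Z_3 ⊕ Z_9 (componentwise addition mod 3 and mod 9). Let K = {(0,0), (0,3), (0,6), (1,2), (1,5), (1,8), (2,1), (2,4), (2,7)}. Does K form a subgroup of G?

|K| = 9 divides |G| = 27, consistent with Lagrange.
K contains the identity, every element's inverse is in K, and K is closed under +: it is a subgroup.
In fact K = ⟨(2,4)⟩.

Yes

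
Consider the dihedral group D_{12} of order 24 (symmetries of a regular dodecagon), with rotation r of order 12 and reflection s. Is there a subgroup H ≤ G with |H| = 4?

Yes

4 | 24. A subgroup of order 4 is {e, r^6, r^4s, r^10s}.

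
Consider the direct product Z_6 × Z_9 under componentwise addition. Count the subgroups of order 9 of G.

4

|G| = 54 and 9 | 54, so subgroups of order 9 are possible by Lagrange.
The subgroups of order 9 are: {(0,0), (0,1), (0,2), (0,3), (0,4), (0,5), (0,6), (0,7), (0,8)}; {(0,0), (0,3), (0,6), (2,0), (2,3), (2,6), (4,0), (4,3), (4,6)}; {(0,0), (0,3), (0,6), (2,1), (2,4), (2,7), (4,2), (4,5), (4,8)}; {(0,0), (0,3), (0,6), (2,2), (2,5), (2,8), (4,1), (4,4), (4,7)}.
So G has 4 subgroups of order 9.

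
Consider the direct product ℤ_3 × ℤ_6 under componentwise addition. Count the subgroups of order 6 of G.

4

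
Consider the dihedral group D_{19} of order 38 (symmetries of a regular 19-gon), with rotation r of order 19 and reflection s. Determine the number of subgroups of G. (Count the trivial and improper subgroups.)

22

|G| = 38, so by Lagrange every subgroup order divides 38. Divisors: 1, 2, 19, 38.
Subgroups by order — order 1: 1; order 2: 19; order 19: 1; order 38: 1.
Total: 1 + 19 + 1 + 1 = 22.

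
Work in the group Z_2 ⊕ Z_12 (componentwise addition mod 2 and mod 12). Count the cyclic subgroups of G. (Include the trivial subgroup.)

12

A cyclic subgroup of order d is generated by each of its φ(d) elements of order d, so the cyclic subgroups of order d number (#elements of order d)/φ(d).
Cyclic subgroups by order — order 1: 1; order 2: 3; order 3: 1; order 4: 2; order 6: 3; order 12: 2.
Total: 12.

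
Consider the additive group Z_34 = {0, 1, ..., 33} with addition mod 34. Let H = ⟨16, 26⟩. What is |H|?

|⟨16⟩| = 17 and |⟨26⟩| = 17, so |H| is a multiple of lcm(17, 17) = 17 and divides |G| = 34.
Closing under the operation: H = {0, 2, 4, 6, 8, 10, 12, 14, 16, 18, 20, 22, 24, 26, 28, 30, 32}, so |H| = 17.

17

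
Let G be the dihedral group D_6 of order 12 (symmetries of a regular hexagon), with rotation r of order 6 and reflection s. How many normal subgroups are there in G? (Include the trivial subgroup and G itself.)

7

G has 16 subgroups. Checking conjugation-invariance by order — order 1: 1/1 normal; order 2: 1/7 normal; order 3: 1/1 normal; order 4: 0/3 normal; order 6: 3/3 normal; order 12: 1/1 normal.
Total normal subgroups: 7.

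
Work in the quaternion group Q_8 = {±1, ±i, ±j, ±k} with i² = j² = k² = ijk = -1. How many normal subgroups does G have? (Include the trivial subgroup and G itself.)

G has 6 subgroups. Checking conjugation-invariance by order — order 1: 1/1 normal; order 2: 1/1 normal; order 4: 3/3 normal; order 8: 1/1 normal.
Total normal subgroups: 6.

6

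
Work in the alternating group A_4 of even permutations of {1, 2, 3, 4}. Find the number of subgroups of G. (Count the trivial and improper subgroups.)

10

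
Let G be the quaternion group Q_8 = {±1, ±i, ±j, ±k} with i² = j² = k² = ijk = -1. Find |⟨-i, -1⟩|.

|⟨-i⟩| = 4 and |⟨-1⟩| = 2, so |H| is a multiple of lcm(4, 2) = 4 and divides |G| = 8.
Closing under the operation: H = {1, -1, i, -i}, so |H| = 4.

4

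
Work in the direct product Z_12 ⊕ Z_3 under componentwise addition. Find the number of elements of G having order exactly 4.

An element (a,b) has order lcm(ord(a), ord(b)); count pairs with lcm equal to 4.
Enumerating gives 2 such elements.

2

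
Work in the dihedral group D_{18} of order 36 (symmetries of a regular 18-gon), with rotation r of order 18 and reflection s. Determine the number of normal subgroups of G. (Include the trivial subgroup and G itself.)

9

G has 45 subgroups. Checking conjugation-invariance by order — order 1: 1/1 normal; order 2: 1/19 normal; order 3: 1/1 normal; order 4: 0/9 normal; order 6: 1/7 normal; order 9: 1/1 normal; order 12: 0/3 normal; order 18: 3/3 normal; order 36: 1/1 normal.
Total normal subgroups: 9.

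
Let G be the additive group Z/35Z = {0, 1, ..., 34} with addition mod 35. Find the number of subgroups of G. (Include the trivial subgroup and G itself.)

4

Subgroups of the cyclic group Z/35Z correspond bijectively to divisors of 35.
Divisors of 35: 1, 5, 7, 35.
So Z/35Z has 4 subgroups.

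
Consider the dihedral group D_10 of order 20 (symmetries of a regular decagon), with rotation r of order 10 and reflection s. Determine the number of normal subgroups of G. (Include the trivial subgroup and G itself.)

7

G has 22 subgroups. Checking conjugation-invariance by order — order 1: 1/1 normal; order 2: 1/11 normal; order 4: 0/5 normal; order 5: 1/1 normal; order 10: 3/3 normal; order 20: 1/1 normal.
Total normal subgroups: 7.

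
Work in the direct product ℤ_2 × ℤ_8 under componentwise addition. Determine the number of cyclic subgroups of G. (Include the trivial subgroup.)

8

A cyclic subgroup of order d is generated by each of its φ(d) elements of order d, so the cyclic subgroups of order d number (#elements of order d)/φ(d).
Cyclic subgroups by order — order 1: 1; order 2: 3; order 4: 2; order 8: 2.
Total: 8.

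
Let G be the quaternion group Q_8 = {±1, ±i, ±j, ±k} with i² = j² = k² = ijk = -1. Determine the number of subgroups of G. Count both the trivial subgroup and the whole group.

|G| = 8, so by Lagrange every subgroup order divides 8. Divisors: 1, 2, 4, 8.
Subgroups by order — order 1: 1; order 2: 1; order 4: 3; order 8: 1.
Total: 1 + 1 + 3 + 1 = 6.

6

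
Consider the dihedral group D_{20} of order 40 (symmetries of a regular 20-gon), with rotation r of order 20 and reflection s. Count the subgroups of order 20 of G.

|G| = 40 and 20 | 40, so subgroups of order 20 are possible by Lagrange.
The subgroups of order 20 are: {e, r, r^2, r^3, r^4, r^5, r^6, r^7, r^8, r^9, r^10, r^11, r^12, r^13, r^14, r^15, r^16, r^17, r^18, r^19}; {e, r^2, r^4, r^6, r^8, r^10, r^12, r^14, r^16, r^18, s, r^2s, r^4s, r^6s, r^8s, r^10s, r^12s, r^14s, r^16s, r^18s}; {e, r^2, r^4, r^6, r^8, r^10, r^12, r^14, r^16, r^18, rs, r^3s, r^5s, r^7s, r^9s, r^11s, r^13s, r^15s, r^17s, r^19s}.
So G has 3 subgroups of order 20.

3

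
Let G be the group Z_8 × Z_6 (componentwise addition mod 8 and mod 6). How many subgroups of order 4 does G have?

3

|G| = 48 and 4 | 48, so subgroups of order 4 are possible by Lagrange.
The subgroups of order 4 are: {(0,0), (0,3), (4,0), (4,3)}; {(0,0), (2,0), (4,0), (6,0)}; {(0,0), (2,3), (4,0), (6,3)}.
So G has 3 subgroups of order 4.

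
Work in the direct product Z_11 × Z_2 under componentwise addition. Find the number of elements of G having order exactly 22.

10

An element (a,b) has order lcm(ord(a), ord(b)); count pairs with lcm equal to 22.
Enumerating gives 10 such elements.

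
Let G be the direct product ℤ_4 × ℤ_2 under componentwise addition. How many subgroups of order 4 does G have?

|G| = 8 and 4 | 8, so subgroups of order 4 are possible by Lagrange.
The subgroups of order 4 are: {(0,0), (0,1), (2,0), (2,1)}; {(0,0), (1,0), (2,0), (3,0)}; {(0,0), (1,1), (2,0), (3,1)}.
So G has 3 subgroups of order 4.

3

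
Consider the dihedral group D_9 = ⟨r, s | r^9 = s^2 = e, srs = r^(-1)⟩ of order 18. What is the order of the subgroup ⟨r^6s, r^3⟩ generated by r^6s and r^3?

6

|⟨r^6s⟩| = 2 and |⟨r^3⟩| = 3, so |H| is a multiple of lcm(2, 3) = 6 and divides |G| = 18.
Closing under the operation: H = {e, r^3, r^6, s, r^3s, r^6s}, so |H| = 6.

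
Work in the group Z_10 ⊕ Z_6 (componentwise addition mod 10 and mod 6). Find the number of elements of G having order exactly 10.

12

An element (a,b) has order lcm(ord(a), ord(b)); count pairs with lcm equal to 10.
Enumerating gives 12 such elements.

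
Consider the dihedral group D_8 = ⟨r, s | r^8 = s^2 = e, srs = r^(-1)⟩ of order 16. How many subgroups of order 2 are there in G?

|G| = 16 and 2 | 16, so subgroups of order 2 are possible by Lagrange.
The subgroups of order 2 are: {e, r^2s}; {e, r^3s}; {e, r^4}; {e, r^4s}; … (9 in all).
So G has 9 subgroups of order 2.

9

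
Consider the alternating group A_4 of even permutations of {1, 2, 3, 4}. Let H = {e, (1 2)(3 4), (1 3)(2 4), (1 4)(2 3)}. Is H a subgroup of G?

|H| = 4 divides |G| = 12, consistent with Lagrange.
H contains the identity, every element's inverse is in H, and H is closed under ∘: it is a subgroup.

Yes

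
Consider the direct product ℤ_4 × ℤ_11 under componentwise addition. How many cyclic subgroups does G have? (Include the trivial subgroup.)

Group the elements of G by the cyclic subgroup they generate; each cyclic subgroup of order d accounts for φ(d) elements.
Cyclic subgroups by order — order 1: 1; order 2: 1; order 4: 1; order 11: 1; order 22: 1; order 44: 1.
Total: 6.

6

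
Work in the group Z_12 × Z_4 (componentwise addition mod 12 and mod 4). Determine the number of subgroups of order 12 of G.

7

|G| = 48 and 12 | 48, so subgroups of order 12 are possible by Lagrange.
The subgroups of order 12 are: {(0,0), (0,1), (0,2), (0,3), (4,0), (4,1), (4,2), (4,3), (8,0), (8,1), (8,2), (8,3)}; {(0,0), (0,2), (2,0), (2,2), (4,0), (4,2), (6,0), (6,2), (8,0), (8,2), (10,0), (10,2)}; {(0,0), (0,2), (2,1), (2,3), (4,0), (4,2), (6,1), (6,3), (8,0), (8,2), (10,1), (10,3)}; {(0,0), (1,0), (2,0), (3,0), (4,0), (5,0), (6,0), (7,0), (8,0), (9,0), (10,0), (11,0)}; … (7 in all).
So G has 7 subgroups of order 12.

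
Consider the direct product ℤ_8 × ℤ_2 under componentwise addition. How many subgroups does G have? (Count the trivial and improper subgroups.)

|G| = 16, so by Lagrange every subgroup order divides 16. Divisors: 1, 2, 4, 8, 16.
Subgroups by order — order 1: 1; order 2: 3; order 4: 3; order 8: 3; order 16: 1.
Total: 1 + 3 + 3 + 3 + 1 = 11.

11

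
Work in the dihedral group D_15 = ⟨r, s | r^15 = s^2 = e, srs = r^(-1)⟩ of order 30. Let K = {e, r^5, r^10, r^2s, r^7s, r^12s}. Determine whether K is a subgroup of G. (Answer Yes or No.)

Yes

|K| = 6 divides |G| = 30, consistent with Lagrange.
K contains the identity, every element's inverse is in K, and K is closed under ·: it is a subgroup.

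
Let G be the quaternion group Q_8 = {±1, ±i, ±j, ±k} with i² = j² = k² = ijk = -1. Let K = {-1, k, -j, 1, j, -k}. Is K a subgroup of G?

No

|K| = 6 does not divide |G| = 8, so by Lagrange K is not a subgroup.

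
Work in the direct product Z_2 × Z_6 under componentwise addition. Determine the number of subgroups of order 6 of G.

3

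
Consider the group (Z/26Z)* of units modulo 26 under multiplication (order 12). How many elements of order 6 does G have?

The elements of order 6 are: 17, 23.
That's 2.

2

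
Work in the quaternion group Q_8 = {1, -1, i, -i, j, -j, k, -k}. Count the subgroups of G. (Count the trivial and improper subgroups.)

6

|G| = 8, so by Lagrange every subgroup order divides 8. Divisors: 1, 2, 4, 8.
Subgroups by order — order 1: 1; order 2: 1; order 4: 3; order 8: 1.
Total: 1 + 1 + 3 + 1 = 6.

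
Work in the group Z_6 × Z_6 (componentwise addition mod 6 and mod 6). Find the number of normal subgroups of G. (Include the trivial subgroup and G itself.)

30

G is abelian, so every subgroup is normal.
G has 30 subgroups in total, hence 30 normal subgroups.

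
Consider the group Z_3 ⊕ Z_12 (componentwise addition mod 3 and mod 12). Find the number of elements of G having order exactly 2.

An element (a,b) has order lcm(ord(a), ord(b)); count pairs with lcm equal to 2.
Enumerating gives 1 such elements.

1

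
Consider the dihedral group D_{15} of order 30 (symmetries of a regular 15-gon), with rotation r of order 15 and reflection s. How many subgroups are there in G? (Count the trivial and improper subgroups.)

28

|G| = 30, so by Lagrange every subgroup order divides 30. Divisors: 1, 2, 3, 5, 6, 10, 15, 30.
Subgroups by order — order 1: 1; order 2: 15; order 3: 1; order 5: 1; order 6: 5; order 10: 3; order 15: 1; order 30: 1.
Total: 1 + 15 + 1 + 1 + 5 + 3 + 1 + 1 = 28.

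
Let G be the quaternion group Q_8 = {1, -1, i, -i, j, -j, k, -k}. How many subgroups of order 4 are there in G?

|G| = 8 and 4 | 8, so subgroups of order 4 are possible by Lagrange.
The subgroups of order 4 are: {1, -1, i, -i}; {1, -1, j, -j}; {1, -1, k, -k}.
So G has 3 subgroups of order 4.

3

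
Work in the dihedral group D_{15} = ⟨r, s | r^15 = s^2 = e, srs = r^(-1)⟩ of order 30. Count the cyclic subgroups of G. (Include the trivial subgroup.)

19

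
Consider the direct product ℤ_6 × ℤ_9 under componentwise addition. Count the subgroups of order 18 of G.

|G| = 54 and 18 | 54, so subgroups of order 18 are possible by Lagrange.
The subgroups of order 18 are: {(0,0), (0,1), (0,2), (0,3), (0,4), (0,5), (0,6), (0,7), (0,8), (3,0), (3,1), (3,2), (3,3), (3,4), (3,5), (3,6), (3,7), (3,8)}; {(0,0), (0,3), (0,6), (1,0), (1,3), (1,6), (2,0), (2,3), (2,6), (3,0), (3,3), (3,6), (4,0), (4,3), (4,6), (5,0), (5,3), (5,6)}; {(0,0), (0,3), (0,6), (1,1), (1,4), (1,7), (2,2), (2,5), (2,8), (3,0), (3,3), (3,6), (4,1), (4,4), (4,7), (5,2), (5,5), (5,8)}; {(0,0), (0,3), (0,6), (1,2), (1,5), (1,8), (2,1), (2,4), (2,7), (3,0), (3,3), (3,6), (4,2), (4,5), (4,8), (5,1), (5,4), (5,7)}.
So G has 4 subgroups of order 18.

4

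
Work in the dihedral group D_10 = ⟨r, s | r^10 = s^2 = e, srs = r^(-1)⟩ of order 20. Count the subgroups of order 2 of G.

|G| = 20 and 2 | 20, so subgroups of order 2 are possible by Lagrange.
The subgroups of order 2 are: {e, r^2s}; {e, r^3s}; {e, r^4s}; {e, r^5}; … (11 in all).
So G has 11 subgroups of order 2.

11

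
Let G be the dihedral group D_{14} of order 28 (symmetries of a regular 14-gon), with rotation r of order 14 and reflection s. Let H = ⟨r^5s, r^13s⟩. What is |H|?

14

|⟨r^5s⟩| = 2 and |⟨r^13s⟩| = 2, so |H| is a multiple of lcm(2, 2) = 2 and divides |G| = 28.
Closing under the operation: H = {e, r^2, r^4, r^6, r^8, r^10, r^12, rs, r^3s, r^5s, r^7s, r^9s, r^11s, r^13s}, so |H| = 14.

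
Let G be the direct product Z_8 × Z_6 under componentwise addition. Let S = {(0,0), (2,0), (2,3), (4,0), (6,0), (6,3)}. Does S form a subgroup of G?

No

Closure fails: (2,0) + (2,3) = (4,3) ∉ S. So S is not a subgroup.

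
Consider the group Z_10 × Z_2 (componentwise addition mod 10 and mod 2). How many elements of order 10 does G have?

12

An element (a,b) has order lcm(ord(a), ord(b)); count pairs with lcm equal to 10.
Enumerating gives 12 such elements.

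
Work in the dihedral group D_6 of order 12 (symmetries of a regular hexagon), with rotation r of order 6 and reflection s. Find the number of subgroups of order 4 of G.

|G| = 12 and 4 | 12, so subgroups of order 4 are possible by Lagrange.
The subgroups of order 4 are: {e, r^3, r^2s, r^5s}; {e, r^3, s, r^3s}; {e, r^3, rs, r^4s}.
So G has 3 subgroups of order 4.

3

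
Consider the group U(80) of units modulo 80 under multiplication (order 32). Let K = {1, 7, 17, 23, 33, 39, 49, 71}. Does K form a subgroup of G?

Yes

|K| = 8 divides |G| = 32, consistent with Lagrange.
K contains the identity, every element's inverse is in K, and K is closed under ·: it is a subgroup.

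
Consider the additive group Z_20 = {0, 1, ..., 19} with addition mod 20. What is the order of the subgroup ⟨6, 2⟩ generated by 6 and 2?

10

|⟨6⟩| = 10 and |⟨2⟩| = 10, so |H| is a multiple of lcm(10, 10) = 10 and divides |G| = 20.
Closing under the operation: H = {0, 2, 4, 6, 8, 10, 12, 14, 16, 18}, so |H| = 10.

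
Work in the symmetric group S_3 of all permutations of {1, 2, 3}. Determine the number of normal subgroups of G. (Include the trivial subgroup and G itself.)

G has 6 subgroups. Checking conjugation-invariance by order — order 1: 1/1 normal; order 2: 0/3 normal; order 3: 1/1 normal; order 6: 1/1 normal.
Total normal subgroups: 3.

3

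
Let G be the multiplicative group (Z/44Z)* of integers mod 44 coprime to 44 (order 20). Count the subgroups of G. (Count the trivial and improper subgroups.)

10

|G| = 20, so by Lagrange every subgroup order divides 20. Divisors: 1, 2, 4, 5, 10, 20.
Subgroups by order — order 1: 1; order 2: 3; order 4: 1; order 5: 1; order 10: 3; order 20: 1.
Total: 1 + 3 + 1 + 1 + 3 + 1 = 10.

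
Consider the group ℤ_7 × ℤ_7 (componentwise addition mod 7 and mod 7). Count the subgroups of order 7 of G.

|G| = 49 and 7 | 49, so subgroups of order 7 are possible by Lagrange.
The subgroups of order 7 are: {(0,0), (0,1), (0,2), (0,3), (0,4), (0,5), (0,6)}; {(0,0), (1,0), (2,0), (3,0), (4,0), (5,0), (6,0)}; {(0,0), (1,1), (2,2), (3,3), (4,4), (5,5), (6,6)}; {(0,0), (1,2), (2,4), (3,6), (4,1), (5,3), (6,5)}; … (8 in all).
So G has 8 subgroups of order 7.

8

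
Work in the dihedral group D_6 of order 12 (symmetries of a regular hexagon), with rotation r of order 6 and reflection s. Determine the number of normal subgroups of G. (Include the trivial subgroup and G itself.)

7

G has 16 subgroups. Checking conjugation-invariance by order — order 1: 1/1 normal; order 2: 1/7 normal; order 3: 1/1 normal; order 4: 0/3 normal; order 6: 3/3 normal; order 12: 1/1 normal.
Total normal subgroups: 7.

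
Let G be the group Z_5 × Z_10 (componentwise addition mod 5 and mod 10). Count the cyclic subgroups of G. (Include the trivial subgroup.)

Each element a generates a cyclic subgroup ⟨a⟩; distinct elements may generate the same one (a cyclic group of order d has φ(d) generators).
Cyclic subgroups by order — order 1: 1; order 2: 1; order 5: 6; order 10: 6.
Total: 14.

14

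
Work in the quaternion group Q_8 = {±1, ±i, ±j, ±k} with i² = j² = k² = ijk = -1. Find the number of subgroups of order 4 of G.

3

|G| = 8 and 4 | 8, so subgroups of order 4 are possible by Lagrange.
The subgroups of order 4 are: {1, -1, i, -i}; {1, -1, j, -j}; {1, -1, k, -k}.
So G has 3 subgroups of order 4.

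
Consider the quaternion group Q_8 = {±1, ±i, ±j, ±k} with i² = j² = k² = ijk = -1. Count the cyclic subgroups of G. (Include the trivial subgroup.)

5

Group the elements of G by the cyclic subgroup they generate; each cyclic subgroup of order d accounts for φ(d) elements.
Cyclic subgroups by order — order 1: 1; order 2: 1; order 4: 3.
Total: 5.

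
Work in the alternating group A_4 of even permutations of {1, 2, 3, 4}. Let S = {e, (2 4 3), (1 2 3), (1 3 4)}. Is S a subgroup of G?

No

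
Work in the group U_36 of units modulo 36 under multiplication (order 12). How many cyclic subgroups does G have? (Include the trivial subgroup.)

8

A cyclic subgroup of order d is generated by each of its φ(d) elements of order d, so the cyclic subgroups of order d number (#elements of order d)/φ(d).
Cyclic subgroups by order — order 1: 1; order 2: 3; order 3: 1; order 6: 3.
Total: 8.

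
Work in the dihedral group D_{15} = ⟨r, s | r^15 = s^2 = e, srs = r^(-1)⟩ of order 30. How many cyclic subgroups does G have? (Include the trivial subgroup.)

19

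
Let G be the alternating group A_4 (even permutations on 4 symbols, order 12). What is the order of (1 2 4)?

Computing powers of (1 2 4): the smallest k with ((1 2 4))^k = e is k = 3.

3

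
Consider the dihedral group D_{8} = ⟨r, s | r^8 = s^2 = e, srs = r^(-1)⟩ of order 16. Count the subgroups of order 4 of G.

5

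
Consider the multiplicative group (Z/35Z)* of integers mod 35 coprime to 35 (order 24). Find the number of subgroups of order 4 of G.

3

|G| = 24 and 4 | 24, so subgroups of order 4 are possible by Lagrange.
The subgroups of order 4 are: {1, 13, 27, 29}; {1, 8, 22, 29}; {1, 6, 29, 34}.
So G has 3 subgroups of order 4.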